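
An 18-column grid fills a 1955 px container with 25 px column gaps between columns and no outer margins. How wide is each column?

85 px

Subtracting 17 column gaps of 25 leaves 1530 for 18 columns, so c = 85 px.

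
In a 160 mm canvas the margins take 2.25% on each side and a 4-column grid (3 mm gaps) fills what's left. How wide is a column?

35.95 mm

Each margin = 2.25% of 160 = 3.6 mm; content = 160 − 2·3.6 = 152.8 mm.
Subtracting 3 gaps of 3 leaves 143.8 for 4 columns, so c = 35.95 mm.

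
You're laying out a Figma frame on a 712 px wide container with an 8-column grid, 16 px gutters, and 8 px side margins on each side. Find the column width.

Inside the margins: 712 − 16 = 696 px.
8 columns + 7 gutters: 8c + 7·16 = 696.
8c = 696 − 112 = 584, so c = 73 px.

73 px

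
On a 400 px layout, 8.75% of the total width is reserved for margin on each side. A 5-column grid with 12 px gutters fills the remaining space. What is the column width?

Each margin = 8.75% of 400 = 35 px; content = 400 − 2·35 = 330 px.
5c + 4·12 = 330 → 5c = 282 → c = 56.4 px.

56.4 px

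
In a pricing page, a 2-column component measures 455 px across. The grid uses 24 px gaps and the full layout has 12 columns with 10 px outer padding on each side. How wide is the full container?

2870 px

Subtracting 1 gap of 24 leaves 431 for 2 columns, so c = 215.5 px.
Adding margins, columns and gutters: 20 + 2586 + 264 = 2870 px.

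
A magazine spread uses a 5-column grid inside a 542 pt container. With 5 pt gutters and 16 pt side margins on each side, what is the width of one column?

98 pt

Take off 32 pt of margins, leaving 510 pt.
5c + 4·5 = 510 → 5c = 490 → c = 98 pt.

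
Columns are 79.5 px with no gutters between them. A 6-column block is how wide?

With no gutters, 6 columns span 6·79.5 = 477 px.

477 px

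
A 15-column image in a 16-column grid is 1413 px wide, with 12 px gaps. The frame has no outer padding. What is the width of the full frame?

1508 px

15c + 14·12 = 1413 → 15c = 1245 → c = 83 px.
Summing: 1328 + 180 = 1508 px.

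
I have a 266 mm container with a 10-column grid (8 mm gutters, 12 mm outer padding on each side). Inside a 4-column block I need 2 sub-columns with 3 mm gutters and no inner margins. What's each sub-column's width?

Inside the margins: 266 − 24 = 242 mm.
Subtracting 9 gutters of 8 leaves 170 for 10 columns, so c = 17 mm.
Span of 4: 4·17 + 3·8 = 68 + 24 = 92 mm.
Subtracting 1 gutter of 3 leaves 89 for 2 columns, so d = 44.5 mm.

44.5 mm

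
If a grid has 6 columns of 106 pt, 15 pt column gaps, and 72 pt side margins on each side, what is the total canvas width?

Canvas = 2·72 + 6·106 + 5·15 = 144 + 636 + 75 = 855 pt.

855 pt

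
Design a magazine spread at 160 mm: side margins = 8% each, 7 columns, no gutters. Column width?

Each margin = 8% of 160 = 12.8 mm; content = 160 − 2·12.8 = 134.4 mm.
134.4 / 7 = 19.2 mm per column.

19.2 mm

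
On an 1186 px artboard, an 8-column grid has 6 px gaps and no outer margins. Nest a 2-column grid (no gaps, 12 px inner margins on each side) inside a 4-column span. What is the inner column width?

283 px

1186 − 7·6 = 1144; ÷8 gives c = 143 px.
Span of 4: 4·143 + 3·6 = 572 + 18 = 590 px.
Inner content = 590 − 2·12 = 566 px.
With no gaps, each column is 566/2 = 283 px.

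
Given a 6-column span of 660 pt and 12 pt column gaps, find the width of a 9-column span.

996 pt

6 columns + 5 column gaps: 6c + 5·12 = 660.
6c = 660 − 60 = 600, so c = 100 pt.
9 columns plus 8 column gaps: 900 + 96 = 996 pt.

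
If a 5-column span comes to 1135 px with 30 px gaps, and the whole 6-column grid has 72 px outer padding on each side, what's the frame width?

1512 px

1135 − 4·30 = 1015; ÷5 gives c = 203 px.
Frame = 2·72 + 6·203 + 5·30 = 144 + 1218 + 150 = 1512 px.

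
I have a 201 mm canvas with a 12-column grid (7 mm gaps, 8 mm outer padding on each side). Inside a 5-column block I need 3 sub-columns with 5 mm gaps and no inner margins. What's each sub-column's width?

Outer content = 201 − 2·8 = 185 mm.
12 columns + 11 gaps: 12c + 11·7 = 185.
12c = 185 − 77 = 108, so c = 9 mm.
5-column span = 5·9 + 4·7 = 73 mm.
73 − 2·5 = 63; ÷3 gives d = 21 mm.

21 mm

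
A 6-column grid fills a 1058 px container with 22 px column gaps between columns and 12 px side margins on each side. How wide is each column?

Subtract both margins: 1058 − 2·12 = 1034 px.
6 columns + 5 column gaps: 6c + 5·22 = 1034.
6c = 1034 − 110 = 924, so c = 154 px.

154 px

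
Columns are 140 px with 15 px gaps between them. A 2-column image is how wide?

2-column span = 2·140 + 1·15 = 295 px.

295 px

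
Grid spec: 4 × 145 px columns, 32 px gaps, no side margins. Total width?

676 px

Container = 4·145 + 3·32 = 580 + 96 = 676 px.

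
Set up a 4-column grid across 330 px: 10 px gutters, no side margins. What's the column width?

4 columns + 3 gutters: 4c + 3·10 = 330.
4c = 330 − 30 = 300, so c = 75 px.

75 px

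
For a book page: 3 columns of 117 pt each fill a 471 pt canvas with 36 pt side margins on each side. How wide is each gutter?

Subtract both margins: 471 − 2·36 = 399 pt.
Columns use 351 pt, leaving 48 pt across 2 gutters = 24 pt each.

24 pt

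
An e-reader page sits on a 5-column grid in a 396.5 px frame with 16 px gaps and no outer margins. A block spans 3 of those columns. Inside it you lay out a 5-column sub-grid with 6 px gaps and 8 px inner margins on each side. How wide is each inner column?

Subtracting 4 gaps of 16 leaves 332.5 for 5 columns, so c = 66.5 px.
Span of 3: 3·66.5 + 2·16 = 199.5 + 32 = 231.5 px.
Inner content = 231.5 − 2·8 = 215.5 px.
Subtracting 4 gaps of 6 leaves 191.5 for 5 columns, so d = 38.3 px.

38.3 px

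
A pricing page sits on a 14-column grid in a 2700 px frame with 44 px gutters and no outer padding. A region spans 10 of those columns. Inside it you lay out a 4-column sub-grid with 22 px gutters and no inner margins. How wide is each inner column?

462.5 px

Subtracting 13 gutters of 44 leaves 2128 for 14 columns, so c = 152 px.
10 columns plus 9 gutters: 1520 + 396 = 1916 px.
4d + 3·22 = 1916 → 4d = 1850 → d = 462.5 px.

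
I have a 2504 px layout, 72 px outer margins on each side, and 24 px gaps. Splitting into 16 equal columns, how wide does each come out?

125 px

Subtract both margins: 2504 − 2·72 = 2360 px.
Subtracting 15 gaps of 24 leaves 2000 for 16 columns, so c = 125 px.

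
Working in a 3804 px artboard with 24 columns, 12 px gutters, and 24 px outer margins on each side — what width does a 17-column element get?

2657 px

Subtract both margins: 3804 − 2·24 = 3756 px.
24 columns + 23 gutters: 24c + 23·12 = 3756.
24c = 3756 − 276 = 3480, so c = 145 px.
17 columns plus 16 gutters: 2465 + 192 = 2657 px.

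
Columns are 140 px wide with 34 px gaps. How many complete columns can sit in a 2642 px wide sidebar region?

15 columns: 15·140 + 14·34 = 2576 px ≤ 2642.
16 columns: 2750 px > 2642. So 15.

15 columns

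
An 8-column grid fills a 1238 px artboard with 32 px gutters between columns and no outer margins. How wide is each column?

Subtracting 7 gutters of 32 leaves 1014 for 8 columns, so c = 126.75 px.

126.75 px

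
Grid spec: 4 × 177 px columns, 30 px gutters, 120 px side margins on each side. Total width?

1038 px

Adding margins, columns and gutters: 240 + 708 + 90 = 1038 px.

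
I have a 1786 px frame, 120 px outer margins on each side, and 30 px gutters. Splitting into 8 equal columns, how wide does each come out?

167 px

Inside the margins: 1786 − 240 = 1546 px.
8c + 7·30 = 1546 → 8c = 1336 → c = 167 px.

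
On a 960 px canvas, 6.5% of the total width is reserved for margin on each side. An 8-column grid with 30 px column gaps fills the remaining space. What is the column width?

78.15 px

Margins: 6.5% × 960 = 62.4 px each, so content = 960 − 124.8 = 835.2 px.
Subtracting 7 column gaps of 30 leaves 625.2 for 8 columns, so c = 78.15 px.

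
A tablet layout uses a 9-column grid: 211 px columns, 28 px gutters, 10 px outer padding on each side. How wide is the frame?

2143 px

Frame = 2·10 + 9·211 + 8·28 = 20 + 1899 + 224 = 2143 px.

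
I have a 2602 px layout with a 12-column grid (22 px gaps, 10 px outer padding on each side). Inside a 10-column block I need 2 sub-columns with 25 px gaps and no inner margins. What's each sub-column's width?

1061.5 px

Subtract both margins: 2602 − 2·10 = 2582 px.
12c + 11·22 = 2582 → 12c = 2340 → c = 195 px.
10-column span = 10·195 + 9·22 = 2148 px.
Subtracting 1 gap of 25 leaves 2123 for 2 columns, so d = 1061.5 px.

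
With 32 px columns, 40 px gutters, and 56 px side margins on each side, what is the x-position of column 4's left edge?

Before column 4: the margin + 3 columns + 3 gutters.
Offset = 56 + 3·(32 + 40) = 56 + 216 = 272 px.

272 px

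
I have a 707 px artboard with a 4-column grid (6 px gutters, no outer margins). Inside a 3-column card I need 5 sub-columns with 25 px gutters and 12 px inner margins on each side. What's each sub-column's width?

80.95 px

Subtracting 3 gutters of 6 leaves 689 for 4 columns, so c = 172.25 px.
3 columns plus 2 gutters: 516.75 + 12 = 528.75 px.
Inner content = 528.75 − 2·12 = 504.75 px.
5 columns + 4 gutters: 5d + 4·25 = 504.75.
5d = 504.75 − 100 = 404.75, so d = 80.95 px.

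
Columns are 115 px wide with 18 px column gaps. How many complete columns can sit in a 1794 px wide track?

13 columns

Each extra column adds 115 + 18 = 133 px.
(1794 + 18) / 133 = 13.62, so 13 columns fit.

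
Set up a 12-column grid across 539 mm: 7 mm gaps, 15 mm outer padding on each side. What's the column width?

36 mm

Take off 30 mm of margins, leaving 509 mm.
12 columns + 11 gaps: 12c + 11·7 = 509.
12c = 509 − 77 = 432, so c = 36 mm.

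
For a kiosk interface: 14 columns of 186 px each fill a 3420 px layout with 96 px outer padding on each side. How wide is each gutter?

Content width = 3420 − 2·96 = 3228 px.
14 columns take 14·186 = 2604 px; remaining 624 splits into 13 gutters.
g = 624 / 13 = 48 px.

48 px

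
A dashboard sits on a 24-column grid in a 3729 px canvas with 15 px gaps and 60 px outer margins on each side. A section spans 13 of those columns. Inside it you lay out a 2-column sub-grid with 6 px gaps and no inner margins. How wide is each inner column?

Subtract both margins: 3729 − 2·60 = 3609 px.
24 columns + 23 gaps: 24c + 23·15 = 3609.
24c = 3609 − 345 = 3264, so c = 136 px.
13 columns plus 12 gaps: 1768 + 180 = 1948 px.
1948 − 1·6 = 1942; ÷2 gives d = 971 px.

971 px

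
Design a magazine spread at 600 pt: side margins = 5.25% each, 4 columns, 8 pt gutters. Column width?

Margins: 5.25% × 600 = 31.5 pt each, so content = 600 − 63 = 537 pt.
Subtracting 3 gutters of 8 leaves 513 for 4 columns, so c = 128.25 pt.

128.25 pt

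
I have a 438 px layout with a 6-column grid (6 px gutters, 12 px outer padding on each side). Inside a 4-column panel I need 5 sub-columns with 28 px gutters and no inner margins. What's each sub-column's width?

32.4 px

Outer content = 438 − 2·12 = 414 px.
6c + 5·6 = 414 → 6c = 384 → c = 64 px.
Span of 4: 4·64 + 3·6 = 256 + 18 = 274 px.
Subtracting 4 gutters of 28 leaves 162 for 5 columns, so d = 32.4 px.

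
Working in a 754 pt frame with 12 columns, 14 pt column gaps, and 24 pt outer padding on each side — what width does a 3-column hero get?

166 pt

Subtract both margins: 754 − 2·24 = 706 pt.
12c + 11·14 = 706 → 12c = 552 → c = 46 pt.
Span of 3: 3·46 + 2·14 = 138 + 28 = 166 pt.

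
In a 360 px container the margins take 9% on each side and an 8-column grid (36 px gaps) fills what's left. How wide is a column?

360 × (1 − 2·9%) = 360 × 82% = 295.2 px for the columns.
8c + 7·36 = 295.2 → 8c = 43.2 → c = 5.4 px.

5.4 px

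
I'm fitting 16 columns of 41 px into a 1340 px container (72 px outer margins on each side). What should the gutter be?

Take off 144 px of margins, leaving 1196 px.
Columns use 656 px, leaving 540 px across 15 gutters = 36 px each.

36 px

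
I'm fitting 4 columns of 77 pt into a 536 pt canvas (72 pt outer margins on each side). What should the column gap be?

Subtract both margins: 536 − 2·72 = 392 pt.
4 columns take 4·77 = 308 pt; remaining 84 splits into 3 column gaps.
g = 84 / 3 = 28 pt.

28 pt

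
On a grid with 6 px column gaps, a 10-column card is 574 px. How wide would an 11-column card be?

574 − 9·6 = 520; ÷10 gives c = 52 px.
11-column span = 11·52 + 10·6 = 632 px.

632 px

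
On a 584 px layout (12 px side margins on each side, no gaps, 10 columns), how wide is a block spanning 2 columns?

Content width = 584 − 2·12 = 560 px.
10c = 560 → c = 56 px.
With no gaps, 2 columns span 2·56 = 112 px.

112 px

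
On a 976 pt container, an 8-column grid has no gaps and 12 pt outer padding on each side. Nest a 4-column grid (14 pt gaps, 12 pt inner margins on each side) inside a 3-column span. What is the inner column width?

Take off 24 pt of margins, leaving 952 pt.
952 / 8 = 119 pt per column.
3-column span = 3·119 = 357 pt.
Inner content = 357 − 2·12 = 333 pt.
4d + 3·14 = 333 → 4d = 291 → d = 72.75 pt.

72.75 pt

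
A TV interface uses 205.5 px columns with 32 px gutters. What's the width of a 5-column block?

1155.5 px

Span of 5: 5·205.5 + 4·32 = 1027.5 + 128 = 1155.5 px.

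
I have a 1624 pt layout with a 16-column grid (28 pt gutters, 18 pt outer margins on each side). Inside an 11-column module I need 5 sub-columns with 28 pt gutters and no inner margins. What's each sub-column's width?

194.2 pt

Outer content = 1624 − 2·18 = 1588 pt.
16 columns + 15 gutters: 16c + 15·28 = 1588.
16c = 1588 − 420 = 1168, so c = 73 pt.
Span of 11: 11·73 + 10·28 = 803 + 280 = 1083 pt.
1083 − 4·28 = 971; ÷5 gives d = 194.2 pt.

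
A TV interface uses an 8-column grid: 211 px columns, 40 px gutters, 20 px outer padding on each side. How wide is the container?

2008 px

Container = 2·20 + 8·211 + 7·40 = 40 + 1688 + 280 = 2008 px.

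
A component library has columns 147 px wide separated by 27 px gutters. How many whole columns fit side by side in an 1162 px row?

6 columns

k columns need k·147 + (k−1)·27 = k·174 − 27.
k·174 − 27 ≤ 1162 → k ≤ 1189 / 174 ≈ 6.83, so k = 6.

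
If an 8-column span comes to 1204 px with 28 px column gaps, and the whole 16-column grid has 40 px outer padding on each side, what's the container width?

2516 px

1204 − 7·28 = 1008; ÷8 gives c = 126 px.
Total width: 2·40 + 16·126 + 15·28 = 2516 px.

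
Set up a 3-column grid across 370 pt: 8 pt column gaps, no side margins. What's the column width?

118 pt

Subtracting 2 column gaps of 8 leaves 354 for 3 columns, so c = 118 pt.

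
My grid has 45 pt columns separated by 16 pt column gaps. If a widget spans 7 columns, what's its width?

Span of 7: 7·45 + 6·16 = 315 + 96 = 411 pt.

411 pt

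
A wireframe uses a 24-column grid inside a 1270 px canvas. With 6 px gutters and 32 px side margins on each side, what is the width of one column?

44.5 px

Content width = 1270 − 2·32 = 1206 px.
1206 − 23·6 = 1068; ÷24 gives c = 44.5 px.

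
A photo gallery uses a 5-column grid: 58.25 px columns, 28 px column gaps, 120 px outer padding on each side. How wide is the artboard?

Artboard = 2·120 + 5·58.25 + 4·28 = 240 + 291.25 + 112 = 643.25 px.

643.25 px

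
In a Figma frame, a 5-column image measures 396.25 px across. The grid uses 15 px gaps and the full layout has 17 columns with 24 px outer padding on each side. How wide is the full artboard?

1431.25 px

5c + 4·15 = 396.25 → 5c = 336.25 → c = 67.25 px.
Total width: 2·24 + 17·67.25 + 16·15 = 1431.25 px.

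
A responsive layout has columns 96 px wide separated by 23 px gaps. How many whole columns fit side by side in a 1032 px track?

8 columns

Each extra column adds 96 + 23 = 119 px.
(1032 + 23) / 119 = 8.87, so 8 columns fit.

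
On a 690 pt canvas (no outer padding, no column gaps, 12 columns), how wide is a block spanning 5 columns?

With no column gaps, each column is 690/12 = 57.5 pt.
With no column gaps, 5 columns span 5·57.5 = 287.5 pt.

287.5 pt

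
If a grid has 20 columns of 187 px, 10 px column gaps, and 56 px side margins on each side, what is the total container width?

Container = 2·56 + 20·187 + 19·10 = 112 + 3740 + 190 = 4042 px.

4042 px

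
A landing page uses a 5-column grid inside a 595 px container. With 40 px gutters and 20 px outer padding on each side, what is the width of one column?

Content width = 595 − 2·20 = 555 px.
Subtracting 4 gutters of 40 leaves 395 for 5 columns, so c = 79 px.

79 px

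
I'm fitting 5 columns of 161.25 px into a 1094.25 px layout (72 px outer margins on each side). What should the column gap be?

36 px

Content width = 1094.25 − 2·72 = 950.25 px.
5 columns take 5·161.25 = 806.25 px; remaining 144 splits into 4 column gaps.
g = 144 / 4 = 36 px.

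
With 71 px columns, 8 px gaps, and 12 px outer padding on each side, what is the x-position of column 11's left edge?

Column 11 starts at margin + 10·(column + gutter) = 12 + 10·79 = 802 px.

802 px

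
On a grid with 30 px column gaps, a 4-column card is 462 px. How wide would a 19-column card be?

2307 px

Subtracting 3 column gaps of 30 leaves 372 for 4 columns, so c = 93 px.
19-column span = 19·93 + 18·30 = 2307 px.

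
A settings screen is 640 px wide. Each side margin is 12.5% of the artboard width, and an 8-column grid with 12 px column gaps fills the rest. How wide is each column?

Margins: 12.5% × 640 = 80 px each, so content = 640 − 160 = 480 px.
480 − 7·12 = 396; ÷8 gives c = 49.5 px.

49.5 px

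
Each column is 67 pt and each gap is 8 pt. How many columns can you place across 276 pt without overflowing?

3 columns

Each extra column adds 67 + 8 = 75 pt.
(276 + 8) / 75 = 3.79, so 3 columns fit.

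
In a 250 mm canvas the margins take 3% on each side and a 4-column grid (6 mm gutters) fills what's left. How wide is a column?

Each margin = 3% of 250 = 7.5 mm; content = 250 − 2·7.5 = 235 mm.
235 − 3·6 = 217; ÷4 gives c = 54.25 mm.

54.25 mm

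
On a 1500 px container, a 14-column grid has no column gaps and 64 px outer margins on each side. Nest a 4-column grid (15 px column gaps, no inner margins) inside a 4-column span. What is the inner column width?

86.75 px

Take off 128 px of margins, leaving 1372 px.
14c = 1372 → c = 98 px.
With no column gaps, 4 columns span 4·98 = 392 px.
Subtracting 3 column gaps of 15 leaves 347 for 4 columns, so d = 86.75 px.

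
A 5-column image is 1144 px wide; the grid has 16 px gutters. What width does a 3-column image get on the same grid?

Subtracting 4 gutters of 16 leaves 1080 for 5 columns, so c = 216 px.
3-column span = 3·216 + 2·16 = 680 px.

680 px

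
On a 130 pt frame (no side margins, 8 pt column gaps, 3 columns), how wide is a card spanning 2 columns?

84 pt

3c + 2·8 = 130 → 3c = 114 → c = 38 pt.
Span of 2: 2·38 + 1·8 = 76 + 8 = 84 pt.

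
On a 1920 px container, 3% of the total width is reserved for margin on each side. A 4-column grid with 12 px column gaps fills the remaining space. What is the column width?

442.2 px

1920 × (1 − 2·3%) = 1920 × 94% = 1804.8 px for the columns.
1804.8 − 3·12 = 1768.8; ÷4 gives c = 442.2 px.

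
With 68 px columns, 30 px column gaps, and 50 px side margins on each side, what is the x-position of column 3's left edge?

246 px

Column 3 starts at margin + 2·(column + gutter) = 50 + 2·98 = 246 px.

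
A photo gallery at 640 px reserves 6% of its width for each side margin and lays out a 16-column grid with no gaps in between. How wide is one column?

35.2 px

Each margin = 6% of 640 = 38.4 px; content = 640 − 2·38.4 = 563.2 px.
563.2 / 16 = 35.2 px per column.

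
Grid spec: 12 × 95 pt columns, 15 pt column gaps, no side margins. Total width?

1305 pt

Total width: 12·95 + 11·15 = 1305 pt.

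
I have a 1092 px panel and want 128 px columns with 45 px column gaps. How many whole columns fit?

6 columns

6 columns: 6·128 + 5·45 = 993 px ≤ 1092.
7 columns: 1166 px > 1092. So 6.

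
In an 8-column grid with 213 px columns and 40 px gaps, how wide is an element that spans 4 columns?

4 columns plus 3 gaps: 852 + 120 = 972 px.

972 px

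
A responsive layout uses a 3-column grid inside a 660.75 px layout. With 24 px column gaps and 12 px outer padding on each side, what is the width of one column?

196.25 px

Inside the margins: 660.75 − 24 = 636.75 px.
Subtracting 2 column gaps of 24 leaves 588.75 for 3 columns, so c = 196.25 px.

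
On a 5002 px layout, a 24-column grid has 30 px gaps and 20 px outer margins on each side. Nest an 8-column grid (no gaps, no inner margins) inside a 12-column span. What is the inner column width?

308.25 px

Outer content = 5002 − 2·20 = 4962 px.
4962 − 23·30 = 4272; ÷24 gives c = 178 px.
12 columns plus 11 gaps: 2136 + 330 = 2466 px.
8d = 2466 → d = 308.25 px.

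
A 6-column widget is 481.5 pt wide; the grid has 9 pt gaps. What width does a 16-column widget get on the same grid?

6c + 5·9 = 481.5 → 6c = 436.5 → c = 72.75 pt.
Span of 16: 16·72.75 + 15·9 = 1164 + 135 = 1299 pt.

1299 pt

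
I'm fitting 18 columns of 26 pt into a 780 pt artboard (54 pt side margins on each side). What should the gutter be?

12 pt

Take off 108 pt of margins, leaving 672 pt.
Columns use 468 pt, leaving 204 pt across 17 gutters = 12 pt each.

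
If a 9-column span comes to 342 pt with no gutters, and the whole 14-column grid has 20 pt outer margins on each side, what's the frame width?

9c = 342 → c = 38 pt.
Frame = 2·20 + 14·38 = 40 + 532 = 572 pt.

572 pt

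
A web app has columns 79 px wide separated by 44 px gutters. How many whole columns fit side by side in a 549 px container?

k columns need k·79 + (k−1)·44 = k·123 − 44.
k·123 − 44 ≤ 549 → k ≤ 593 / 123 ≈ 4.82, so k = 4.

4 columns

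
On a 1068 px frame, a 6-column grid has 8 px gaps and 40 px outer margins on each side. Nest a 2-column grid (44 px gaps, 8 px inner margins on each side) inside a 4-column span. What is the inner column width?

Inside the margins: 1068 − 80 = 988 px.
988 − 5·8 = 948; ÷6 gives c = 158 px.
4-column span = 4·158 + 3·8 = 656 px.
Inner content = 656 − 2·8 = 640 px.
2d + 1·44 = 640 → 2d = 596 → d = 298 px.

298 px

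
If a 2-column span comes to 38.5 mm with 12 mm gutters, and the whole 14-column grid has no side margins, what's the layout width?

Subtracting 1 gutter of 12 leaves 26.5 for 2 columns, so c = 13.25 mm.
Layout = 14·13.25 + 13·12 = 185.5 + 156 = 341.5 mm.

341.5 mm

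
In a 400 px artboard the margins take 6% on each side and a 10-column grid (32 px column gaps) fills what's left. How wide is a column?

6.4 px

Each margin = 6% of 400 = 24 px; content = 400 − 2·24 = 352 px.
352 − 9·32 = 64; ÷10 gives c = 6.4 px.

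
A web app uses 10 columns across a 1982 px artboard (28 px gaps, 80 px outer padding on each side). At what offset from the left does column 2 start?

265 px

Inside the margins: 1982 − 160 = 1822 px.
1822 − 9·28 = 1570; ÷10 gives c = 157 px.
Each column+gutter stride is 185 px; 1 of them past the 80 px margin is 80 + 185 = 265 px.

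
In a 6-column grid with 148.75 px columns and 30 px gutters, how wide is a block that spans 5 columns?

863.75 px

Span of 5: 5·148.75 + 4·30 = 743.75 + 120 = 863.75 px.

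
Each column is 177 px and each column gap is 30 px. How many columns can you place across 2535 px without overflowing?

Each extra column adds 177 + 30 = 207 px.
(2535 + 30) / 207 = 12.39, so 12 columns fit.

12 columns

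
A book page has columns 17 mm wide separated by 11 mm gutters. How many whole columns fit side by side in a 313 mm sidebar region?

11 columns

11 columns: 11·17 + 10·11 = 297 mm ≤ 313.
12 columns: 325 mm > 313. So 11.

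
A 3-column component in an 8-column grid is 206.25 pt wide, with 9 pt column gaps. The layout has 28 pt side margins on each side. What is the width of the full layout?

Subtracting 2 column gaps of 9 leaves 188.25 for 3 columns, so c = 62.75 pt.
Total width: 2·28 + 8·62.75 + 7·9 = 621 pt.

621 pt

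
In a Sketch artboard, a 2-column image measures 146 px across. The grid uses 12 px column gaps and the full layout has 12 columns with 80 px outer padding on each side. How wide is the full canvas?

Subtracting 1 column gap of 12 leaves 134 for 2 columns, so c = 67 px.
Canvas = 2·80 + 12·67 + 11·12 = 160 + 804 + 132 = 1096 px.

1096 px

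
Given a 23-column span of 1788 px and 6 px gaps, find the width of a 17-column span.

1788 − 22·6 = 1656; ÷23 gives c = 72 px.
17 columns plus 16 gaps: 1224 + 96 = 1320 px.

1320 px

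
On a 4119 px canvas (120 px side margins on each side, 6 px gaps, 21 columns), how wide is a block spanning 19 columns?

3509 px

Take off 240 px of margins, leaving 3879 px.
21 columns + 20 gaps: 21c + 20·6 = 3879.
21c = 3879 − 120 = 3759, so c = 179 px.
19 columns plus 18 gaps: 3401 + 108 = 3509 px.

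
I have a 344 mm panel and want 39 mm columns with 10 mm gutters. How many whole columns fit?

7 columns

7 columns: 7·39 + 6·10 = 333 mm ≤ 344.
8 columns: 382 mm > 344. So 7.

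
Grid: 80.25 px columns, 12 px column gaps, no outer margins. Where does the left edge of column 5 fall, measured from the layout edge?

369 px

Each column+gutter stride is 92.25 px; with no margin, 4 of them is 369 px.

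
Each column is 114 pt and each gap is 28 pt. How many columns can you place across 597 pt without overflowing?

Each extra column adds 114 + 28 = 142 pt.
(597 + 28) / 142 = 4.40, so 4 columns fit.

4 columns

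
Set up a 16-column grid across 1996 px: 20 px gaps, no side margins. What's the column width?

106 px

16 columns + 15 gaps: 16c + 15·20 = 1996.
16c = 1996 − 300 = 1696, so c = 106 px.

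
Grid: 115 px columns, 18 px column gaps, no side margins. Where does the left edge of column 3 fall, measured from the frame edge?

Before column 3: 2 columns + 2 column gaps.
Offset = 2·(115 + 18) = 2·133 = 266 px.

266 px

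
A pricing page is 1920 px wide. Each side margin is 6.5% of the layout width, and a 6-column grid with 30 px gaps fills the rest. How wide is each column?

253.4 px

Each margin = 6.5% of 1920 = 124.8 px; content = 1920 − 2·124.8 = 1670.4 px.
1670.4 − 5·30 = 1520.4; ÷6 gives c = 253.4 px.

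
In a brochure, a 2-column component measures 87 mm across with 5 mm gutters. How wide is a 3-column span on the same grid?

133 mm

2 columns + 1 gutter: 2c + 1·5 = 87.
2c = 87 − 5 = 82, so c = 41 mm.
Span of 3: 3·41 + 2·5 = 123 + 10 = 133 mm.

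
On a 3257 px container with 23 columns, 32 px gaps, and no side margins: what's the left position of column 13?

1716 px

Subtracting 22 gaps of 32 leaves 2553 for 23 columns, so c = 111 px.
Before column 13: 12 columns + 12 gaps.
Offset = 12·(111 + 32) = 12·143 = 1716 px.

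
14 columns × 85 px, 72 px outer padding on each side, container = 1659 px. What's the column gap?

25 px

Take off 144 px of margins, leaving 1515 px.
14 columns take 14·85 = 1190 px; remaining 325 splits into 13 column gaps.
g = 325 / 13 = 25 px.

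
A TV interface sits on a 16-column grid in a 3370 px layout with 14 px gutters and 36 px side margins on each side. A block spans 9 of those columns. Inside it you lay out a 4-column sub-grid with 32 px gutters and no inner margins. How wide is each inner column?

438.25 px

Inside the margins: 3370 − 72 = 3298 px.
Subtracting 15 gutters of 14 leaves 3088 for 16 columns, so c = 193 px.
9 columns plus 8 gutters: 1737 + 112 = 1849 px.
4d + 3·32 = 1849 → 4d = 1753 → d = 438.25 px.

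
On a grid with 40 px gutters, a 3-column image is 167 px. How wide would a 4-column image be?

3 columns + 2 gutters: 3c + 2·40 = 167.
3c = 167 − 80 = 87, so c = 29 px.
4-column span = 4·29 + 3·40 = 236 px.

236 px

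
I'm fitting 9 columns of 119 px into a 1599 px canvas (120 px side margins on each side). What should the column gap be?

36 px

Subtract both margins: 1599 − 2·120 = 1359 px.
9·119 + 8g = 1359 → 8g = 288 → g = 36 px.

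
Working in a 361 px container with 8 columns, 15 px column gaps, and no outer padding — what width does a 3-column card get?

126 px

361 − 7·15 = 256; ÷8 gives c = 32 px.
3 columns plus 2 column gaps: 96 + 30 = 126 px.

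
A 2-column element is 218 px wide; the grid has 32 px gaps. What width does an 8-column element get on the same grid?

968 px

218 − 1·32 = 186; ÷2 gives c = 93 px.
8-column span = 8·93 + 7·32 = 968 px.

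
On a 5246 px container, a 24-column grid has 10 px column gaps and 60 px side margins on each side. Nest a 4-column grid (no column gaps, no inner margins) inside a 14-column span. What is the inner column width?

Take off 120 px of margins, leaving 5126 px.
Subtracting 23 column gaps of 10 leaves 4896 for 24 columns, so c = 204 px.
14-column span = 14·204 + 13·10 = 2986 px.
4d = 2986 → d = 746.5 px.

746.5 px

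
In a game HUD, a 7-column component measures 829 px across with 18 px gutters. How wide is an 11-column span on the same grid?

1313 px

7 columns + 6 gutters: 7c + 6·18 = 829.
7c = 829 − 108 = 721, so c = 103 px.
11-column span = 11·103 + 10·18 = 1313 px.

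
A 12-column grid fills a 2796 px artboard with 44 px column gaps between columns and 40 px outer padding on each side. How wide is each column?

186 px

Content width = 2796 − 2·40 = 2716 px.
Subtracting 11 column gaps of 44 leaves 2232 for 12 columns, so c = 186 px.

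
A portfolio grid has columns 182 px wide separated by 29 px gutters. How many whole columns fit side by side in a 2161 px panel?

Each extra column adds 182 + 29 = 211 px.
(2161 + 29) / 211 = 10.38, so 10 columns fit.

10 columns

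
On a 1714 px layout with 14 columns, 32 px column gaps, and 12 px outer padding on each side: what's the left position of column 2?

135 px

Take off 24 px of margins, leaving 1690 px.
14 columns + 13 column gaps: 14c + 13·32 = 1690.
14c = 1690 − 416 = 1274, so c = 91 px.
Before column 2: the margin + 1 column + 1 column gap.
Offset = 12 + 1·(91 + 32) = 12 + 123 = 135 px.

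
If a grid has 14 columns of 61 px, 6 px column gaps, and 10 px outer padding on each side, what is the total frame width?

Adding margins, columns and gutters: 20 + 854 + 78 = 952 px.

952 px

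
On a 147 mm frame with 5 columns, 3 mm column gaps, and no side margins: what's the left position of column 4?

90 mm

147 − 4·3 = 135; ÷5 gives c = 27 mm.
No margin, so column 4 starts at 3·(column + gutter) = 3·30 = 90 mm.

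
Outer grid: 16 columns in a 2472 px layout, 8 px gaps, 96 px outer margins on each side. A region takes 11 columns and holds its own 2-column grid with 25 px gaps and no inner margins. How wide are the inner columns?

Subtract both margins: 2472 − 2·96 = 2280 px.
2280 − 15·8 = 2160; ÷16 gives c = 135 px.
11-column span = 11·135 + 10·8 = 1565 px.
2 columns + 1 gap: 2d + 1·25 = 1565.
2d = 1565 − 25 = 1540, so d = 770 px.

770 px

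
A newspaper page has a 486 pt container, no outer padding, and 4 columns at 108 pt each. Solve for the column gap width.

18 pt

4·108 + 3g = 486 → 3g = 54 → g = 18 pt.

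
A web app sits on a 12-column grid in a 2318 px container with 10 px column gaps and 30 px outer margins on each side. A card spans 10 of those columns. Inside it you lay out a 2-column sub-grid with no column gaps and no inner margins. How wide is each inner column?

940 px

Take off 60 px of margins, leaving 2258 px.
12c + 11·10 = 2258 → 12c = 2148 → c = 179 px.
10-column span = 10·179 + 9·10 = 1880 px.
With no column gaps, each column is 1880/2 = 940 px.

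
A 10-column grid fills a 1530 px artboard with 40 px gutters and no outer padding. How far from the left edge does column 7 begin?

942 px

10c + 9·40 = 1530 → 10c = 1170 → c = 117 px.
Before column 7: 6 columns + 6 gutters.
Offset = 6·(117 + 40) = 6·157 = 942 px.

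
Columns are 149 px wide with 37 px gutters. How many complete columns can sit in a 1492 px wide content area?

k columns need k·149 + (k−1)·37 = k·186 − 37.
k·186 − 37 ≤ 1492 → k ≤ 1529 / 186 ≈ 8.22, so k = 8.

8 columns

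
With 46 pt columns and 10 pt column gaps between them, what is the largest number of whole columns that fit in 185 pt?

3 columns: 3·46 + 2·10 = 158 pt ≤ 185.
4 columns: 214 pt > 185. So 3.

3 columns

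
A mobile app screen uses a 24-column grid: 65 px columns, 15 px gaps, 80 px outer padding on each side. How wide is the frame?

2065 px

Frame = 2·80 + 24·65 + 23·15 = 160 + 1560 + 345 = 2065 px.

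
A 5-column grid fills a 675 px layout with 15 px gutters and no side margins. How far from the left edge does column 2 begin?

138 px

5c + 4·15 = 675 → 5c = 615 → c = 123 px.
No margin, so column 2 starts at 1·(column + gutter) = 1·138 = 138 px.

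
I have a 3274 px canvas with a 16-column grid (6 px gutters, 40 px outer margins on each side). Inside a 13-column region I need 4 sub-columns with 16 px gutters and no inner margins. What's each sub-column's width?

Subtract both margins: 3274 − 2·40 = 3194 px.
3194 − 15·6 = 3104; ÷16 gives c = 194 px.
Span of 13: 13·194 + 12·6 = 2522 + 72 = 2594 px.
4d + 3·16 = 2594 → 4d = 2546 → d = 636.5 px.

636.5 px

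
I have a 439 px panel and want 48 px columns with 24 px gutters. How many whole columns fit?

6 columns

6 columns: 6·48 + 5·24 = 408 px ≤ 439.
7 columns: 480 px > 439. So 6.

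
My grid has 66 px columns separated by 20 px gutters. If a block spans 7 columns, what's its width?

582 px

7-column span = 7·66 + 6·20 = 582 px.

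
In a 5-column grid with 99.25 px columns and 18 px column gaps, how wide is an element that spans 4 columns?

451 px

4 columns plus 3 column gaps: 397 + 54 = 451 px.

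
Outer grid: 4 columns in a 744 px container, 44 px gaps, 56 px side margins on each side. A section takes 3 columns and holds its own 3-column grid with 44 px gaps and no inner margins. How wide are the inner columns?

125 px

Outer content = 744 − 2·56 = 632 px.
632 − 3·44 = 500; ÷4 gives c = 125 px.
Span of 3: 3·125 + 2·44 = 375 + 88 = 463 px.
Subtracting 2 gaps of 44 leaves 375 for 3 columns, so d = 125 px.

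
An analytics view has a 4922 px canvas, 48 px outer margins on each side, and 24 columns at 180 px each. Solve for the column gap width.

Subtract both margins: 4922 − 2·48 = 4826 px.
24 columns take 24·180 = 4320 px; remaining 506 splits into 23 column gaps.
g = 506 / 23 = 22 px.

22 px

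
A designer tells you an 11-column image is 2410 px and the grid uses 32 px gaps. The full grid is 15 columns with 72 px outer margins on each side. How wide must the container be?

3442 px

Subtracting 10 gaps of 32 leaves 2090 for 11 columns, so c = 190 px.
Total width: 2·72 + 15·190 + 14·32 = 3442 px.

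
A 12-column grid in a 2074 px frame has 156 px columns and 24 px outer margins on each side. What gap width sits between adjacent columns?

14 px

Content width = 2074 − 2·24 = 2026 px.
12·156 + 11g = 2026 → 11g = 154 → g = 14 px.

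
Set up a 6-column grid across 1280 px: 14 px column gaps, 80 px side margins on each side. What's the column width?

175 px

Take off 160 px of margins, leaving 1120 px.
1120 − 5·14 = 1050; ÷6 gives c = 175 px.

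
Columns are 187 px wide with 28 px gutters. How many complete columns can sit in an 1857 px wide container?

Each extra column adds 187 + 28 = 215 px.
(1857 + 28) / 215 = 8.77, so 8 columns fit.

8 columns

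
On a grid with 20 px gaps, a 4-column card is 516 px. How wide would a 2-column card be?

516 − 3·20 = 456; ÷4 gives c = 114 px.
2 columns plus 1 gap: 228 + 20 = 248 px.

248 px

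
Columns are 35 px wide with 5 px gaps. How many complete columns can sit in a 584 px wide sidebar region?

14 columns: 14·35 + 13·5 = 555 px ≤ 584.
15 columns: 595 px > 584. So 14.

14 columns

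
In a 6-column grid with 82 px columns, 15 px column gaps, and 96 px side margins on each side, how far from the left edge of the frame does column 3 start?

Column 3 starts at margin + 2·(column + gutter) = 96 + 2·97 = 290 px.

290 px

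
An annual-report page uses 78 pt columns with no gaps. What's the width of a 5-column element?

With no gaps, 5 columns span 5·78 = 390 pt.

390 pt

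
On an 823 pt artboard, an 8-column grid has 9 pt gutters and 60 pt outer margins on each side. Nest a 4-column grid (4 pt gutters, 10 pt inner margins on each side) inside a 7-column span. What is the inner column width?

145.5 pt

Take off 120 pt of margins, leaving 703 pt.
8c + 7·9 = 703 → 8c = 640 → c = 80 pt.
7-column span = 7·80 + 6·9 = 614 pt.
Inner content = 614 − 2·10 = 594 pt.
4 columns + 3 gutters: 4d + 3·4 = 594.
4d = 594 − 12 = 582, so d = 145.5 pt.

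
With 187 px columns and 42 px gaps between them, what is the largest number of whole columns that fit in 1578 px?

7 columns

Each extra column adds 187 + 42 = 229 px.
(1578 + 42) / 229 = 7.07, so 7 columns fit.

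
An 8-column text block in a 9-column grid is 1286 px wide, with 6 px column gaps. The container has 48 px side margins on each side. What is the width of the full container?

Subtracting 7 column gaps of 6 leaves 1244 for 8 columns, so c = 155.5 px.
Adding margins, columns and gutters: 96 + 1399.5 + 48 = 1543.5 px.

1543.5 px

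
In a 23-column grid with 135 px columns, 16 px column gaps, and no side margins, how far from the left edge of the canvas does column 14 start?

1963 px

No margin, so column 14 starts at 13·(column + gutter) = 13·151 = 1963 px.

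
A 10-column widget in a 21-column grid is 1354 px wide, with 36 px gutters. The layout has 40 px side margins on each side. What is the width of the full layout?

1354 − 9·36 = 1030; ÷10 gives c = 103 px.
Total width: 2·40 + 21·103 + 20·36 = 2963 px.

2963 px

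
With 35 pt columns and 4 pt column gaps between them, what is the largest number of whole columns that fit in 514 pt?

13 columns

13 columns: 13·35 + 12·4 = 503 pt ≤ 514.
14 columns: 542 pt > 514. So 13.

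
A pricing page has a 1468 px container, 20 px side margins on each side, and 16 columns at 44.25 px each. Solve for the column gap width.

48 px

Content width = 1468 − 2·20 = 1428 px.
Columns use 708 px, leaving 720 px across 15 column gaps = 48 px each.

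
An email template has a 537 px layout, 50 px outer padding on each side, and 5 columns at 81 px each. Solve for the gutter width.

Subtract both margins: 537 − 2·50 = 437 px.
5·81 + 4g = 437 → 4g = 32 → g = 8 px.

8 px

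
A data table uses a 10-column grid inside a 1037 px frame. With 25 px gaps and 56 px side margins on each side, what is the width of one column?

70 px

Take off 112 px of margins, leaving 925 px.
Subtracting 9 gaps of 25 leaves 700 for 10 columns, so c = 70 px.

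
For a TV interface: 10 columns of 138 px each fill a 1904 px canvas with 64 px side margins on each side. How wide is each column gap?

Content width = 1904 − 2·64 = 1776 px.
10·138 + 9g = 1776 → 9g = 396 → g = 44 px.

44 px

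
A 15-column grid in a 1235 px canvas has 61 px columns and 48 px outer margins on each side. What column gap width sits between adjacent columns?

16 px

Take off 96 px of margins, leaving 1139 px.
15·61 + 14g = 1139 → 14g = 224 → g = 16 px.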